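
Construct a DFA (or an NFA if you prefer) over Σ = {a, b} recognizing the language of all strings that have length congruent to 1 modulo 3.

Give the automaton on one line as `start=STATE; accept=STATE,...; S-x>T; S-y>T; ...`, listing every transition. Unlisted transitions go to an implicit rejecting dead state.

Only the length mod 3 matters, so use a 3-cycle: from any state, every input symbol moves to the next state, wrapping q2 back to q0. Mark q1 accepting.
With 3 states:
        a   b  
>  q0   q1  q1 
 * q1   q2  q2 
   q2   q0  q0 
(> = start, * = accepting)

start=q0; accept=q1; q0-a>q1; q0-b>q1; q1-a>q2; q1-b>q2; q2-a>q0; q2-b>q0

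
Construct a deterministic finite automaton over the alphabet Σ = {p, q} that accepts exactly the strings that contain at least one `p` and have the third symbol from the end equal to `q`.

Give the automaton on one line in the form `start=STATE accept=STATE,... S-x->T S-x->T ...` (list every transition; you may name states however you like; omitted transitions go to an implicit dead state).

Run two small machines in parallel and take their product. The first has 3 states tracking the count of `p`s, saturating at 2; the second has 15 states tracking the last 3 symbols read. A product state is a pair (one from each), accepting exactly when both do.
With 20 states:
          p    q  
>  s0     s1   s2 
   s1     s3   s4 
   s2     s5   s6 
   s3     s7   s8 
   s4     s9  s10 
   s5    s11  s12 
   s6    s13  s14 
   s7     s7   s8 
   s8     s9  s15 
   s9    s11  s16 
   s10   s17  s18 
 * s11    s7   s8 
 * s12    s9  s10 
 * s13   s11  s12 
   s14   s13  s14 
   s15   s17  s19 
 * s16    s9  s15 
 * s17   s11  s16 
 * s18   s17  s18 
 * s19   s17  s19 
(> = start, * = accepting)

start=s0 accept=s11,s12,s13,s16,s17,s18,s19 s0-p->s1 s0-q->s2 s1-p->s3 s1-q->s4 s2-p->s5 s2-q->s6 s3-p->s7 s3-q->s8 s4-p->s9 s4-q->s10 s5-p->s11 s5-q->s12 s6-p->s13 s6-q->s14 s7-p->s7 s7-q->s8 s8-p->s9 s8-q->s15 s9-p->s11 s9-q->s16 s10-p->s17 s10-q->s18 s11-p->s7 s11-q->s8 s12-p->s9 s12-q->s10 s13-p->s11 s13-q->s12 s14-p->s13 s14-q->s14 s15-p->s17 s15-q->s19 s16-p->s9 s16-q->s15 s17-p->s11 s17-q->s16 s18-p->s17 s18-q->s18 s19-p->s17 s19-q->s19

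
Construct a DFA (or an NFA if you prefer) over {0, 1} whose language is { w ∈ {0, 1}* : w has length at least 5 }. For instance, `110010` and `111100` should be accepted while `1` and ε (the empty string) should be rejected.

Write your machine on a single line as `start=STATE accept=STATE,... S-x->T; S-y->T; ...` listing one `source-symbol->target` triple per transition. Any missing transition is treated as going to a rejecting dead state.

start=q0; accept=q5,q6; q0-0->q1; q0-1->q1; q1-0->q2; q1-1->q2; q2-0->q3; q2-1->q3; q3-0->q4; q3-1->q4; q4-0->q5; q4-1->q5; q5-0->q6; q5-1->q6; q6-0->q6; q6-1->q6

We only need to distinguish lengths 0, 1, …, 5, and '>5'. Chain q0 → q1 → q2 → q3 → q4 → q5 → q6 on every symbol, with q6 looping. Accepting states: {q5, q6}.
A 7-state machine:
        0   1  
>  q0   q1  q1 
   q1   q2  q2 
   q2   q3  q3 
   q3   q4  q4 
   q4   q5  q5 
 * q5   q6  q6 
 * q6   q6  q6 
(> = start, * = accepting)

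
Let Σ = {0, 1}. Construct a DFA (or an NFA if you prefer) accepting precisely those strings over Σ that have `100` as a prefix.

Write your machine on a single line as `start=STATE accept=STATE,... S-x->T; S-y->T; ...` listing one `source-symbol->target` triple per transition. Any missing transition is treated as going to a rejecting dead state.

Walk along `100` while the input agrees: from q0 take `1` to q1, and so on. Any deviation drops to the rejecting sink q4. Once q3 is reached the prefix is confirmed and every continuation is accepted.
A 5-state machine:
        0   1  
>  q0   q4  q1 
   q1   q2  q4 
   q2   q3  q4 
 * q3   q3  q3 
   q4   q4  q4 
(> = start, * = accepting)

start=q0; accept=q3; q0-0->q4; q0-1->q1; q1-0->q2; q1-1->q4; q2-0->q3; q2-1->q4; q3-0->q3; q3-1->q3; q4-0->q4; q4-1->q4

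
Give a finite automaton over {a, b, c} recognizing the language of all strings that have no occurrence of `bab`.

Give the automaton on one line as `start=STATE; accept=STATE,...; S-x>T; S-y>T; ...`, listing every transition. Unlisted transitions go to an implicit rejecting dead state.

start=S0; accept=S0,S1,S2; S0-a>S0; S0-b>S1; S0-c>S0; S1-a>S2; S1-b>S1; S1-c>S0; S2-a>S0; S2-b>S3; S2-c>S0; S3-a>S3; S3-b>S3; S3-c>S3

This is the complement of 'contains `bab`'. Use the same substring-matching states — S0 through S3 holding how much of `bab` has just been matched — but flip the accepting set: everything except the trap S3 accepts.
4 states suffice.
        a   b   c  
>* S0   S0  S1  S0 
 * S1   S2  S1  S0 
 * S2   S0  S3  S0 
   S3   S3  S3  S3 
(> = start, * = accepting)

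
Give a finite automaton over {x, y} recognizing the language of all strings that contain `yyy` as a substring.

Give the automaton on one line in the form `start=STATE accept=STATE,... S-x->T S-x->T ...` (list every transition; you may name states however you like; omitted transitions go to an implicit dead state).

Track how much of `yyy` has been matched so far: state S0 is no progress, S3 is the absorbing accept state reached once `yyy` has occurred. Intermediate states record partial matches; on a mismatch, fall back to the longest reusable overlap.
4 states suffice.
        x   y  
>  S0   S0  S1 
   S1   S0  S2 
   S2   S0  S3 
 * S3   S3  S3 
(> = start, * = accepting)

start=S0 accept=S3 S0-x->S0 S0-y->S1 S1-x->S0 S1-y->S2 S2-x->S0 S2-y->S3 S3-x->S3 S3-y->S3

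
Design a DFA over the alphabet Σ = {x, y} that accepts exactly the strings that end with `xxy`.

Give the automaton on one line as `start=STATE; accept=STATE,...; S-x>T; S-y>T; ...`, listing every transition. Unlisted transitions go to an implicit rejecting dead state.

Remember how much of `xxy` the current input suffix matches. State q0 means no match yet; q1 means the last symbol is `x`; q2 means the last 2 symbols are `xx`; q3 means the last 3 symbols are `xxy`. Only q3 accepts. On a mismatch, fall back to the longest proper suffix that is still a prefix of `xxy`.
A 4-state machine:
        x   y  
>  q0   q1  q0 
   q1   q2  q0 
   q2   q2  q3 
 * q3   q1  q0 
(> = start, * = accepting)

start=q0; accept=q3; q0-x>q1; q0-y>q0; q1-x>q2; q1-y>q0; q2-x>q2; q2-y>q3; q3-x>q1; q3-y>q0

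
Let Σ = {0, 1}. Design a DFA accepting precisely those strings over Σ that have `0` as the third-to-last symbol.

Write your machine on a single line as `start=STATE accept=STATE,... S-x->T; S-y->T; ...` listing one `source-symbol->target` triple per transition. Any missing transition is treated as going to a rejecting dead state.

start=s0; accept=s7,s8,s9,s10; s0-0->s1; s0-1->s2; s1-0->s3; s1-1->s4; s2-0->s5; s2-1->s6; s3-0->s7; s3-1->s8; s4-0->s9; s4-1->s10; s5-0->s11; s5-1->s12; s6-0->s13; s6-1->s14; s7-0->s7; s7-1->s8; s8-0->s9; s8-1->s10; s9-0->s11; s9-1->s12; s10-0->s13; s10-1->s14; s11-0->s7; s11-1->s8; s12-0->s9; s12-1->s10; s13-0->s11; s13-1->s12; s14-0->s13; s14-1->s14

A DFA must remember the last 3 symbols (since which symbol is third-to-last isn't known until the input ends). Use one state per possible window of the last ≤3 symbols; accept from those whose window starts with `0`.
          0    1  
>  s0     s1   s2 
   s1     s3   s4 
   s2     s5   s6 
   s3     s7   s8 
   s4     s9  s10 
   s5    s11  s12 
   s6    s13  s14 
 * s7     s7   s8 
 * s8     s9  s10 
 * s9    s11  s12 
 * s10   s13  s14 
   s11    s7   s8 
   s12    s9  s10 
   s13   s11  s12 
   s14   s13  s14 
(> = start, * = accepting)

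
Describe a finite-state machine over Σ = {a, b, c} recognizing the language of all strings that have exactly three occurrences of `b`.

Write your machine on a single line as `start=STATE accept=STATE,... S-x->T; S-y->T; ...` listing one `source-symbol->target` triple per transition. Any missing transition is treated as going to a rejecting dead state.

Count `b`s, saturating at 4: states s0 through s3 mean 0 through 3 `b`s seen; s4 means more than 3. Each `b` increments (capped at s4); other symbols loop. Accept from {s3}.
        a   b   c  
>  s0   s0  s1  s0 
   s1   s1  s2  s1 
   s2   s2  s3  s2 
 * s3   s3  s4  s3 
   s4   s4  s4  s4 
(> = start, * = accepting)

start=s0; accept=s3; s0-a->s0; s0-b->s1; s0-c->s0; s1-a->s1; s1-b->s2; s1-c->s1; s2-a->s2; s2-b->s3; s2-c->s2; s3-a->s3; s3-b->s4; s3-c->s3; s4-a->s4; s4-b->s4; s4-c->s4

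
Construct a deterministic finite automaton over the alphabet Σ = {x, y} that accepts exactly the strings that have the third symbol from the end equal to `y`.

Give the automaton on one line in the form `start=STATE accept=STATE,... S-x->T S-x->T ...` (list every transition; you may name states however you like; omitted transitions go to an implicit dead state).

A DFA must remember the last 3 symbols (since which symbol is third-to-last isn't known until the input ends). Use one state per possible window of the last ≤3 symbols; accept from those whose window starts with `y`.
15 states suffice.
          x    y  
>  q0     q1   q2 
   q1     q3   q4 
   q2     q5   q6 
   q3     q7   q8 
   q4     q9  q10 
   q5    q11  q12 
   q6    q13  q14 
   q7     q7   q8 
   q8     q9  q10 
   q9    q11  q12 
   q10   q13  q14 
 * q11    q7   q8 
 * q12    q9  q10 
 * q13   q11  q12 
 * q14   q13  q14 
(> = start, * = accepting)

start=q0 accept=q11,q12,q13,q14 q0-x->q1 q0-y->q2 q1-x->q3 q1-y->q4 q2-x->q5 q2-y->q6 q3-x->q7 q3-y->q8 q4-x->q9 q4-y->q10 q5-x->q11 q5-y->q12 q6-x->q13 q6-y->q14 q7-x->q7 q7-y->q8 q8-x->q9 q8-y->q10 q9-x->q11 q9-y->q12 q10-x->q13 q10-y->q14 q11-x->q7 q11-y->q8 q12-x->q9 q12-y->q10 q13-x->q11 q13-y->q12 q14-x->q13 q14-y->q14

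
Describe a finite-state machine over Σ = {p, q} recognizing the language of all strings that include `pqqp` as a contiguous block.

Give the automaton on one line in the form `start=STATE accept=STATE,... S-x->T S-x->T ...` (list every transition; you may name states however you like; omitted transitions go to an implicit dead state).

start=s0 accept=s4 s0-p->s1 s0-q->s0 s1-p->s1 s1-q->s2 s2-p->s1 s2-q->s3 s3-p->s4 s3-q->s0 s4-p->s4 s4-q->s4

States s0..s3 record the length of the longest prefix of `pqqp` that matches the current input suffix. Reaching s4 means `pqqp` has been seen, and we stay there forever. Accept from s4.
With 5 states:
        p   q  
>  s0   s1  s0 
   s1   s1  s2 
   s2   s1  s3 
   s3   s4  s0 
 * s4   s4  s4 
(> = start, * = accepting)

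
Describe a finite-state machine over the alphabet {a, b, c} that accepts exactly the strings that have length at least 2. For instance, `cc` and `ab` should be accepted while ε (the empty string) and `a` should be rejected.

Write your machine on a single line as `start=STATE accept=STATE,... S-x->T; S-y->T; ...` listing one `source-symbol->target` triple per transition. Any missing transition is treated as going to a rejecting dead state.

start=s0; accept=s2,s3; s0-a->s1; s0-b->s1; s0-c->s1; s1-a->s2; s1-b->s2; s1-c->s2; s2-a->s3; s2-b->s3; s2-c->s3; s3-a->s3; s3-b->s3; s3-c->s3

We only need to distinguish lengths 0, 1, …, 2, and '>2'. Chain s0 → s1 → s2 → s3 on every symbol, with s3 looping. Accepting states: {s2, s3}.
A 4-state machine:
        a   b   c  
>  s0   s1  s1  s1 
   s1   s2  s2  s2 
 * s2   s3  s3  s3 
 * s3   s3  s3  s3 
(> = start, * = accepting)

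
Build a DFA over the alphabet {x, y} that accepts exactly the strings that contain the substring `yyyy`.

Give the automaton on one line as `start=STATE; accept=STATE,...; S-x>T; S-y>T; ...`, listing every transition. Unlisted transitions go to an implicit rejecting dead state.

Track how much of `yyyy` has been matched so far: state s0 is no progress, s4 is the absorbing accept state reached once `yyyy` has occurred. Intermediate states record partial matches; on a mismatch, fall back to the longest reusable overlap.
A 5-state machine:
        x   y  
>  s0   s0  s1 
   s1   s0  s2 
   s2   s0  s3 
   s3   s0  s4 
 * s4   s4  s4 
(> = start, * = accepting)

start=s0; accept=s4; s0-x>s0; s0-y>s1; s1-x>s0; s1-y>s2; s2-x>s0; s2-y>s3; s3-x>s0; s3-y>s4; s4-x>s4; s4-y>s4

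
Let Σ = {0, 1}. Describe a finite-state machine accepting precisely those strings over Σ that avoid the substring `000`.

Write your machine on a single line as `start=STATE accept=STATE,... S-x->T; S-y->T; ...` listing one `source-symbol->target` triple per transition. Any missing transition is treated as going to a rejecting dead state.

start=s0; accept=s0,s1,s2; s0-0->s1; s0-1->s0; s1-0->s2; s1-1->s0; s2-0->s3; s2-1->s0; s3-0->s3; s3-1->s3

This is the complement of 'contains `000`'. Use the same substring-matching states — s0 through s3 holding how much of `000` has just been matched — but flip the accepting set: everything except the trap s3 accepts.
        0   1  
>* s0   s1  s0 
 * s1   s2  s0 
 * s2   s3  s0 
   s3   s3  s3 
(> = start, * = accepting)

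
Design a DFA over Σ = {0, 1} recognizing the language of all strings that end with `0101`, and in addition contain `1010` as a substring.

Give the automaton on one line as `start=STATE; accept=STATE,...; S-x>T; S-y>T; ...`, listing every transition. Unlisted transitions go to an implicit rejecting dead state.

Run two small machines in parallel and take their product. The first has 5 states tracking how much of the suffix `0101` has currently been matched; the second has 5 states tracking whether and how much of `1010` has been seen. A product state is a pair (one from each), accepting exactly when both do.
          0    1  
>  s0     s1   s2 
   s1     s1   s3 
   s2     s4   s2 
   s3     s5   s2 
   s4     s1   s6 
   s5     s1   s7 
   s6     s8   s2 
   s7     s8   s2 
   s8     s9  s10 
   s9     s9  s11 
 * s10    s8  s12 
   s11    s8  s12 
   s12    s9  s12 
(> = start, * = accepting)

start=s0; accept=s10; s0-0>s1; s0-1>s2; s1-0>s1; s1-1>s3; s2-0>s4; s2-1>s2; s3-0>s5; s3-1>s2; s4-0>s1; s4-1>s6; s5-0>s1; s5-1>s7; s6-0>s8; s6-1>s2; s7-0>s8; s7-1>s2; s8-0>s9; s8-1>s10; s9-0>s9; s9-1>s11; s10-0>s8; s10-1>s12; s11-0>s8; s11-1>s12; s12-0>s9; s12-1>s12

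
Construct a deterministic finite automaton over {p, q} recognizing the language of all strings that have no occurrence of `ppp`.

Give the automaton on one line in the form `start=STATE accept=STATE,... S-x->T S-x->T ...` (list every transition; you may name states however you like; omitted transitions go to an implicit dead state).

start=s0 accept=s0,s1,s2 s0-p->s1 s0-q->s0 s1-p->s2 s1-q->s0 s2-p->s3 s2-q->s0 s3-p->s3 s3-q->s3

This is the complement of 'contains `ppp`'. Use the same substring-matching states — s0 through s3 holding how much of `ppp` has just been matched — but flip the accepting set: everything except the trap s3 accepts.
With 4 states:
        p   q  
>* s0   s1  s0 
 * s1   s2  s0 
 * s2   s3  s0 
   s3   s3  s3 
(> = start, * = accepting)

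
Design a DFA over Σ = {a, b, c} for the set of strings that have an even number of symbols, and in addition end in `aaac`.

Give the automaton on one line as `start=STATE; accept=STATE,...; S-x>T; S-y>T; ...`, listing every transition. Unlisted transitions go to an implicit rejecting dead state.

start=q0; accept=q8; q0-a>q1; q0-b>q2; q0-c>q2; q1-a>q3; q1-b>q0; q1-c>q0; q2-a>q4; q2-b>q0; q2-c>q0; q3-a>q5; q3-b>q2; q3-c>q2; q4-a>q6; q4-b>q2; q4-c>q2; q5-a>q7; q5-b>q0; q5-c>q8; q6-a>q7; q6-b>q0; q6-c>q0; q7-a>q5; q7-b>q2; q7-c>q9; q8-a>q1; q8-b>q2; q8-c>q2; q9-a>q4; q9-b>q0; q9-c>q0

Build one automaton per condition and run them in lockstep. One (2 states) tracks the input length modulo 2; the other (5 states) tracks how much of the suffix `aaac` has currently been matched. Each combined state is a pair, one component from each; accept when both components accept.
With 10 states:
        a   b   c  
>  q0   q1  q2  q2 
   q1   q3  q0  q0 
   q2   q4  q0  q0 
   q3   q5  q2  q2 
   q4   q6  q2  q2 
   q5   q7  q0  q8 
   q6   q7  q0  q0 
   q7   q5  q2  q9 
 * q8   q1  q2  q2 
   q9   q4  q0  q0 
(> = start, * = accepting)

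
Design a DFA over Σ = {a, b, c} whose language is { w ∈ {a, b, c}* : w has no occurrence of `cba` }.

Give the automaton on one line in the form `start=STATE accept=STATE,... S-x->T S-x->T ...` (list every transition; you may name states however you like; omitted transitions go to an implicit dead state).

Track partial matches of the forbidden pattern `cba`. State q3 is a dead state reached once `cba` has occurred; every other state accepts. q0 means no part of `cba` is currently matched.
4 states suffice.
        a   b   c  
>* q0   q0  q0  q1 
 * q1   q0  q2  q1 
 * q2   q3  q0  q1 
   q3   q3  q3  q3 
(> = start, * = accepting)

start=q0 accept=q0,q1,q2 q0-a->q0 q0-b->q0 q0-c->q1 q1-a->q0 q1-b->q2 q1-c->q1 q2-a->q3 q2-b->q0 q2-c->q1 q3-a->q3 q3-b->q3 q3-c->q3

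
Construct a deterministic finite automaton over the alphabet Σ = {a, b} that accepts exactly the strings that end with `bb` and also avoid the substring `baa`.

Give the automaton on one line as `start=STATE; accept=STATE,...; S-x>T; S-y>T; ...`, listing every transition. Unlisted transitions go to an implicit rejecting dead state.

start=s0; accept=s3; s0-a>s0; s0-b>s1; s1-a>s2; s1-b>s3; s2-a>s4; s2-b>s1; s3-a>s2; s3-b>s3; s4-a>s4; s4-b>s5; s5-a>s4; s5-b>s6; s6-a>s4; s6-b>s6

Run two small machines in parallel and take their product. One (3 states) tracks how much of the suffix `bb` has currently been matched; the other (4 states) tracks partial matches of the forbidden pattern `baa`. Each combined state is a pair, one component from each; accept when both components accept.
With 7 states:
        a   b  
>  s0   s0  s1 
   s1   s2  s3 
   s2   s4  s1 
 * s3   s2  s3 
   s4   s4  s5 
   s5   s4  s6 
   s6   s4  s6 
(> = start, * = accepting)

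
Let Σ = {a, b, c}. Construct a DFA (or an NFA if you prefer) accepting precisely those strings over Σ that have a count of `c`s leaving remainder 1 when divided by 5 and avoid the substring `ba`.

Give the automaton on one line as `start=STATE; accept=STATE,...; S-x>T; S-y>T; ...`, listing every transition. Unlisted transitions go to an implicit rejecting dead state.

start=S0; accept=S2,S4; S0-a>S0; S0-b>S1; S0-c>S2; S1-a>S3; S1-b>S1; S1-c>S2; S2-a>S2; S2-b>S4; S2-c>S5; S3-a>S3; S3-b>S3; S3-c>S3; S4-a>S3; S4-b>S4; S4-c>S5; S5-a>S5; S5-b>S6; S5-c>S7; S6-a>S3; S6-b>S6; S6-c>S7; S7-a>S7; S7-b>S8; S7-c>S9; S8-a>S3; S8-b>S8; S8-c>S9; S9-a>S9; S9-b>S10; S9-c>S0; S10-a>S3; S10-b>S10; S10-c>S0

Build one automaton per condition and run them in lockstep. One (5 states) tracks the count of `c`s modulo 5; the other (3 states) tracks partial matches of the forbidden pattern `ba`. Each combined state is a pair, one component from each; accept when both components accept. Equivalent product states are then merged.
An 11-state machine:
          a    b    c  
>  S0     S0   S1   S2 
   S1     S3   S1   S2 
 * S2     S2   S4   S5 
   S3     S3   S3   S3 
 * S4     S3   S4   S5 
   S5     S5   S6   S7 
   S6     S3   S6   S7 
   S7     S7   S8   S9 
   S8     S3   S8   S9 
   S9     S9  S10   S0 
   S10    S3  S10   S0 
(> = start, * = accepting)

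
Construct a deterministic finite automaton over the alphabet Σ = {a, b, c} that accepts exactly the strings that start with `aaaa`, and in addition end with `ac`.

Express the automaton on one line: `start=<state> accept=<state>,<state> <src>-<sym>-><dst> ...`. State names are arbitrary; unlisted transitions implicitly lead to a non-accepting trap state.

start=q0 accept=q7 q0-a->q1 q0-b->q2 q0-c->q2 q1-a->q3 q1-b->q2 q1-c->q2 q2-a->q2 q2-b->q2 q2-c->q2 q3-a->q4 q3-b->q2 q3-c->q2 q4-a->q5 q4-b->q2 q4-c->q2 q5-a->q5 q5-b->q6 q5-c->q7 q6-a->q5 q6-b->q6 q6-c->q6 q7-a->q5 q7-b->q6 q7-c->q6

Run two small machines in parallel and take their product. The first has 6 states tracking whether the input so far still matches the prefix `aaaa`; the second has 3 states tracking how much of the suffix `ac` has currently been matched. A product state is a pair (one from each), accepting exactly when both do. After merging equivalent states the machine shrinks.
An 8-state machine:
        a   b   c  
>  q0   q1  q2  q2 
   q1   q3  q2  q2 
   q2   q2  q2  q2 
   q3   q4  q2  q2 
   q4   q5  q2  q2 
   q5   q5  q6  q7 
   q6   q5  q6  q6 
 * q7   q5  q6  q6 
(> = start, * = accepting)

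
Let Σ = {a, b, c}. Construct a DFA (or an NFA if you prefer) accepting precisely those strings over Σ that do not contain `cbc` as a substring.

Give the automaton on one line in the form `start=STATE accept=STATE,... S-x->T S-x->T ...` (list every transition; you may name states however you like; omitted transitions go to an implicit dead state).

This is the complement of 'contains `cbc`'. Use the same substring-matching states — S0 through S3 holding how much of `cbc` has just been matched — but flip the accepting set: everything except the trap S3 accepts.
        a   b   c  
>* S0   S0  S0  S1 
 * S1   S0  S2  S1 
 * S2   S0  S0  S3 
   S3   S3  S3  S3 
(> = start, * = accepting)

start=S0 accept=S0,S1,S2 S0-a->S0 S0-b->S0 S0-c->S1 S1-a->S0 S1-b->S2 S1-c->S1 S2-a->S0 S2-b->S0 S2-c->S3 S3-a->S3 S3-b->S3 S3-c->S3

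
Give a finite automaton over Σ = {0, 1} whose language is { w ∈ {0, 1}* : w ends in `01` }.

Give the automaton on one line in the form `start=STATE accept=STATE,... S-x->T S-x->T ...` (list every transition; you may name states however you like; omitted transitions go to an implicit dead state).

Let each state record the length of the longest suffix of the input read so far that is also a prefix of `01`. q1 means the last symbol is `0`; q2 means the last 2 symbols are `01`. Accept only at q2, where the string currently ends in `01`.
A 3-state machine:
        0   1  
>  q0   q1  q0 
   q1   q1  q2 
 * q2   q1  q0 
(> = start, * = accepting)

start=q0 accept=q2 q0-0->q1 q0-1->q0 q1-0->q1 q1-1->q2 q2-0->q1 q2-1->q0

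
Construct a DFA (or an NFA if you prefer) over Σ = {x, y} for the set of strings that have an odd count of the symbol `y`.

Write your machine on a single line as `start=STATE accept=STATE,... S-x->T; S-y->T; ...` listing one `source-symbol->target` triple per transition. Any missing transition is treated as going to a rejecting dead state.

start=q0; accept=q1; q0-x->q0; q0-y->q1; q1-x->q1; q1-y->q0

Keep the running count of `y`s modulo 2: each `y` advances along the cycle q0 → q1 → q0 while other symbols loop. Accept at q1.
With 2 states:
        x   y  
>  q0   q0  q1 
 * q1   q1  q0 
(> = start, * = accepting)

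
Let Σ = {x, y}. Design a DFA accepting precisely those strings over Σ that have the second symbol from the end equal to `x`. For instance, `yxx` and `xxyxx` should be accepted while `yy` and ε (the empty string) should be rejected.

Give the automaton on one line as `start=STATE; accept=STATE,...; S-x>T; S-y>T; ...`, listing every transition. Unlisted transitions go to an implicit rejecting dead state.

Because acceptance depends on a position counted from the end, the machine has to buffer the most recent 2 symbols. Make each state the string of the last up-to-2 symbols read; on input `x` shift the window left and append `x`. Accept when the buffered window has length 2 and begins with `x`.
7 states suffice.
        x   y  
>  q0   q1  q2 
   q1   q3  q4 
   q2   q5  q6 
 * q3   q3  q4 
 * q4   q5  q6 
   q5   q3  q4 
   q6   q5  q6 
(> = start, * = accepting)

start=q0; accept=q3,q4; q0-x>q1; q0-y>q2; q1-x>q3; q1-y>q4; q2-x>q5; q2-y>q6; q3-x>q3; q3-y>q4; q4-x>q5; q4-y>q6; q5-x>q3; q5-y>q4; q6-x>q5; q6-y>q6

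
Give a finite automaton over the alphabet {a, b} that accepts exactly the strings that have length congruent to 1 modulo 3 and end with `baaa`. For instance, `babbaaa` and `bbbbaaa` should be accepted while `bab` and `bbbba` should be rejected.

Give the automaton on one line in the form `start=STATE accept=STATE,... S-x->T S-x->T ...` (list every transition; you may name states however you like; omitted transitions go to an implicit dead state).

Run two small machines in parallel and take their product. One (3 states) tracks the input length modulo 3; the other (5 states) tracks how much of the suffix `baaa` has currently been matched. Each combined state is a pair, one component from each; accept when both components accept.
A 15-state machine:
          a    b  
>  S0     S1   S2 
   S1     S3   S4 
   S2     S5   S4 
   S3     S0   S6 
   S4     S7   S6 
   S5     S8   S6 
   S6     S9   S2 
   S7    S10   S2 
   S8    S11   S2 
   S9    S12   S4 
   S10   S13   S4 
 * S11    S3   S4 
   S12   S14   S6 
   S13    S0   S6 
   S14    S1   S2 
(> = start, * = accepting)

start=S0 accept=S11 S0-a->S1 S0-b->S2 S1-a->S3 S1-b->S4 S2-a->S5 S2-b->S4 S3-a->S0 S3-b->S6 S4-a->S7 S4-b->S6 S5-a->S8 S5-b->S6 S6-a->S9 S6-b->S2 S7-a->S10 S7-b->S2 S8-a->S11 S8-b->S2 S9-a->S12 S9-b->S4 S10-a->S13 S10-b->S4 S11-a->S3 S11-b->S4 S12-a->S14 S12-b->S6 S13-a->S0 S13-b->S6 S14-a->S1 S14-b->S2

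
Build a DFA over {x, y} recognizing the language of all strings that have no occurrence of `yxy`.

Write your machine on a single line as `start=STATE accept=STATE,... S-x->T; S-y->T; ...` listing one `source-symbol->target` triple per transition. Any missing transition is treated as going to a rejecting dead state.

start=S0; accept=S0,S1,S2; S0-x->S0; S0-y->S1; S1-x->S2; S1-y->S1; S2-x->S0; S2-y->S3; S3-x->S3; S3-y->S3

Track partial matches of the forbidden pattern `yxy`. State S3 is a dead state reached once `yxy` has occurred; every other state accepts. S0 means no part of `yxy` is currently matched.
4 states suffice.
        x   y  
>* S0   S0  S1 
 * S1   S2  S1 
 * S2   S0  S3 
   S3   S3  S3 
(> = start, * = accepting)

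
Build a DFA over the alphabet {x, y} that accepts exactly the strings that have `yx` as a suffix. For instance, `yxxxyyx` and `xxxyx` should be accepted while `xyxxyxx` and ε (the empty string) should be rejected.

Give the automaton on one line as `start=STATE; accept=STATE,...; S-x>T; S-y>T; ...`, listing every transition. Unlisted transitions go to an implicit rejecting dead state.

start=S0; accept=S2; S0-x>S0; S0-y>S1; S1-x>S2; S1-y>S1; S2-x>S0; S2-y>S1

Let each state record the length of the longest suffix of the input read so far that is also a prefix of `yx`. S1 means the last symbol is `y`; S2 means the last 2 symbols are `yx`. Accept only at S2, where the string currently ends in `yx`.
With 3 states:
        x   y  
>  S0   S0  S1 
   S1   S2  S1 
 * S2   S0  S1 
(> = start, * = accepting)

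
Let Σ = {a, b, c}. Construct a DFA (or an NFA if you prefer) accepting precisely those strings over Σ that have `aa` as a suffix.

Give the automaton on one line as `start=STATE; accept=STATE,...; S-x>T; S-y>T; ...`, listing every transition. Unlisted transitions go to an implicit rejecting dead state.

Remember how much of `aa` the current input suffix matches. State q0 means no match yet; q1 means the last symbol is `a`; q2 means the last 2 symbols are `aa`. Only q2 accepts. On a mismatch, fall back to the longest proper suffix that is still a prefix of `aa`.
3 states suffice.
        a   b   c  
>  q0   q1  q0  q0 
   q1   q2  q0  q0 
 * q2   q2  q0  q0 
(> = start, * = accepting)

start=q0; accept=q2; q0-a>q1; q0-b>q0; q0-c>q0; q1-a>q2; q1-b>q0; q1-c>q0; q2-a>q2; q2-b>q0; q2-c>q0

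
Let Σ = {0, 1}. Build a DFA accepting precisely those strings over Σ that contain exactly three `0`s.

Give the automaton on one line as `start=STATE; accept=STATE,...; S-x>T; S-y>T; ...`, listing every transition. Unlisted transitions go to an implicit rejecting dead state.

Only the number of `0`s matters, and only up to 4. Make a chain S0 → S1 → S2 → S3 → S4 advanced by each `0` (with S4 absorbing); every other symbol self-loops. The accepting set is {S3}.
5 states suffice.
        0   1  
>  S0   S1  S0 
   S1   S2  S1 
   S2   S3  S2 
 * S3   S4  S3 
   S4   S4  S4 
(> = start, * = accepting)

start=S0; accept=S3; S0-0>S1; S0-1>S0; S1-0>S2; S1-1>S1; S2-0>S3; S2-1>S2; S3-0>S4; S3-1>S3; S4-0>S4; S4-1>S4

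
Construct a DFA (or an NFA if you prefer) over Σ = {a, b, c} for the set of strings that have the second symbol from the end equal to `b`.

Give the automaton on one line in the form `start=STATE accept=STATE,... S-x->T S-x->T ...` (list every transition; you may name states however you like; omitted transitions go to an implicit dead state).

start=S0 accept=S7,S8,S9 S0-a->S1 S0-b->S2 S0-c->S3 S1-a->S4 S1-b->S5 S1-c->S6 S2-a->S7 S2-b->S8 S2-c->S9 S3-a->S10 S3-b->S11 S3-c->S12 S4-a->S4 S4-b->S5 S4-c->S6 S5-a->S7 S5-b->S8 S5-c->S9 S6-a->S10 S6-b->S11 S6-c->S12 S7-a->S4 S7-b->S5 S7-c->S6 S8-a->S7 S8-b->S8 S8-c->S9 S9-a->S10 S9-b->S11 S9-c->S12 S10-a->S4 S10-b->S5 S10-c->S6 S11-a->S7 S11-b->S8 S11-c->S9 S12-a->S10 S12-b->S11 S12-c->S12

A DFA must remember the last 2 symbols (since which symbol is second-to-last isn't known until the input ends). Use one state per possible window of the last ≤2 symbols; accept from those whose window starts with `b`.
          a    b    c  
>  S0     S1   S2   S3 
   S1     S4   S5   S6 
   S2     S7   S8   S9 
   S3    S10  S11  S12 
   S4     S4   S5   S6 
   S5     S7   S8   S9 
   S6    S10  S11  S12 
 * S7     S4   S5   S6 
 * S8     S7   S8   S9 
 * S9    S10  S11  S12 
   S10    S4   S5   S6 
   S11    S7   S8   S9 
   S12   S10  S11  S12 
(> = start, * = accepting)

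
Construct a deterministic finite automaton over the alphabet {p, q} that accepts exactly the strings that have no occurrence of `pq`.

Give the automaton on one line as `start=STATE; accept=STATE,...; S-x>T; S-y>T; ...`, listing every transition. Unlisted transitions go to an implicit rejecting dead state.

Track partial matches of the forbidden pattern `pq`. State s2 is a dead state reached once `pq` has occurred; every other state accepts. s0 means no part of `pq` is currently matched.
        p   q  
>* s0   s1  s0 
 * s1   s1  s2 
   s2   s2  s2 
(> = start, * = accepting)

start=s0; accept=s0,s1; s0-p>s1; s0-q>s0; s1-p>s1; s1-q>s2; s2-p>s2; s2-q>s2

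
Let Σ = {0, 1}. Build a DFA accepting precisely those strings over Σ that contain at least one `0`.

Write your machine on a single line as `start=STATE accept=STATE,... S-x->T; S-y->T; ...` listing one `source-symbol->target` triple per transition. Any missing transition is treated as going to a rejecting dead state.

Only the number of `0`s matters, and only up to 2. Make a chain q0 → q1 → q2 advanced by each `0` (with q2 absorbing); every other symbol self-loops. The accepting set is {q1, q2}.
3 states suffice.
        0   1  
>  q0   q1  q0 
 * q1   q2  q1 
 * q2   q2  q2 
(> = start, * = accepting)

start=q0; accept=q1,q2; q0-0->q1; q0-1->q0; q1-0->q2; q1-1->q1; q2-0->q2; q2-1->q2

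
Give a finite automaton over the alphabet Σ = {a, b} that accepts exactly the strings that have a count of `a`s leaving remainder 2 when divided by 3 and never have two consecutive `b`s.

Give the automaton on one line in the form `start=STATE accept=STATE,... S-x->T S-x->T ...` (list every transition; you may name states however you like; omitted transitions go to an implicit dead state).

start=q0 accept=q3,q6 q0-a->q1 q0-b->q2 q1-a->q3 q1-b->q4 q2-a->q1 q2-b->q5 q3-a->q0 q3-b->q6 q4-a->q3 q4-b->q5 q5-a->q5 q5-b->q5 q6-a->q0 q6-b->q5

Handle the two conditions separately and then intersect. The first has 3 states tracking the count of `a`s modulo 3; the second has 3 states tracking partial matches of the forbidden pattern `bb`. A product state is a pair (one from each), accepting exactly when both do. Equivalent product states are then merged.
7 states suffice.
        a   b  
>  q0   q1  q2 
   q1   q3  q4 
   q2   q1  q5 
 * q3   q0  q6 
   q4   q3  q5 
   q5   q5  q5 
 * q6   q0  q5 
(> = start, * = accepting)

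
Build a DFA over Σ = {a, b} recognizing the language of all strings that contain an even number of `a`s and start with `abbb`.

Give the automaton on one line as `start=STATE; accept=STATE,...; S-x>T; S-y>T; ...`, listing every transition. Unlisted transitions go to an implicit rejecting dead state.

Build one automaton per condition and run them in lockstep. The first has 2 states tracking the count of `a`s modulo 2; the second has 6 states tracking whether the input so far still matches the prefix `abbb`. A product state is a pair (one from each), accepting exactly when both do. Equivalent product states are then merged.
With 7 states:
        a   b  
>  s0   s1  s2 
   s1   s2  s3 
   s2   s2  s2 
   s3   s2  s4 
   s4   s2  s5 
   s5   s6  s5 
 * s6   s5  s6 
(> = start, * = accepting)

start=s0; accept=s6; s0-a>s1; s0-b>s2; s1-a>s2; s1-b>s3; s2-a>s2; s2-b>s2; s3-a>s2; s3-b>s4; s4-a>s2; s4-b>s5; s5-a>s6; s5-b>s5; s6-a>s5; s6-b>s6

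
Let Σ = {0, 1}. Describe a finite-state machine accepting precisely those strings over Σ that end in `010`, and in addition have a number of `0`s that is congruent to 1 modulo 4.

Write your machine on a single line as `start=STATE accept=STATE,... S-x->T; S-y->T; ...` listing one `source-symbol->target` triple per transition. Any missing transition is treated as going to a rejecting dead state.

start=S0; accept=S6; S0-0->S1; S0-1->S0; S1-0->S2; S1-1->S1; S2-0->S3; S2-1->S2; S3-0->S4; S3-1->S3; S4-0->S1; S4-1->S5; S5-0->S6; S5-1->S0; S6-0->S2; S6-1->S1

Run two small machines in parallel and take their product. The first has 4 states tracking how much of the suffix `010` has currently been matched; the second has 4 states tracking the count of `0`s modulo 4. A product state is a pair (one from each), accepting exactly when both do. After merging equivalent states the machine shrinks.
7 states suffice.
        0   1  
>  S0   S1  S0 
   S1   S2  S1 
   S2   S3  S2 
   S3   S4  S3 
   S4   S1  S5 
   S5   S6  S0 
 * S6   S2  S1 
(> = start, * = accepting)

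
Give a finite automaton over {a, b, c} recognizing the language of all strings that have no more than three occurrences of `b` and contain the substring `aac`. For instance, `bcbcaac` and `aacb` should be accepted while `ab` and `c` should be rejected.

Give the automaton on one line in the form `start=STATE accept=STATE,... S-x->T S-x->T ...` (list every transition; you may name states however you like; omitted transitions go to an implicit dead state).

start=q0 accept=q6,q10,q14,q16 q0-a->q1 q0-b->q2 q0-c->q0 q1-a->q3 q1-b->q2 q1-c->q0 q2-a->q4 q2-b->q5 q2-c->q2 q3-a->q3 q3-b->q2 q3-c->q6 q4-a->q7 q4-b->q5 q4-c->q2 q5-a->q8 q5-b->q9 q5-c->q5 q6-a->q6 q6-b->q10 q6-c->q6 q7-a->q7 q7-b->q5 q7-c->q10 q8-a->q11 q8-b->q9 q8-c->q5 q9-a->q12 q9-b->q13 q9-c->q9 q10-a->q10 q10-b->q14 q10-c->q10 q11-a->q11 q11-b->q9 q11-c->q14 q12-a->q15 q12-b->q13 q12-c->q9 q13-a->q13 q13-b->q13 q13-c->q13 q14-a->q14 q14-b->q16 q14-c->q14 q15-a->q15 q15-b->q13 q15-c->q16 q16-a->q16 q16-b->q13 q16-c->q16

Build one automaton per condition and run them in lockstep. The first has 5 states tracking the count of `b`s, saturating at 4; the second has 4 states tracking whether and how much of `aac` has been seen. A product state is a pair (one from each), accepting exactly when both do. Equivalent product states are then merged.
With 17 states:
          a    b    c  
>  q0     q1   q2   q0 
   q1     q3   q2   q0 
   q2     q4   q5   q2 
   q3     q3   q2   q6 
   q4     q7   q5   q2 
   q5     q8   q9   q5 
 * q6     q6  q10   q6 
   q7     q7   q5  q10 
   q8    q11   q9   q5 
   q9    q12  q13   q9 
 * q10   q10  q14  q10 
   q11   q11   q9  q14 
   q12   q15  q13   q9 
   q13   q13  q13  q13 
 * q14   q14  q16  q14 
   q15   q15  q13  q16 
 * q16   q16  q13  q16 
(> = start, * = accepting)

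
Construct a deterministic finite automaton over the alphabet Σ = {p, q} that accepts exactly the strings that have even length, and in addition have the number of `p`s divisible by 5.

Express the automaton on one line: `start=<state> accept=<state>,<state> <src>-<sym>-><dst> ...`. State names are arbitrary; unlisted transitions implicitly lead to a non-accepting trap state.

Handle the two conditions separately and then intersect. One (2 states) tracks the input length modulo 2; the other (5 states) tracks the count of `p`s modulo 5. Each combined state is a pair, one component from each; accept when both components accept.
       p  q 
>* A   B  C 
   B   D  E 
   C   E  A 
   D   F  G 
   E   G  B 
   F   H  I 
   G   I  D 
   H   C  J 
   I   J  F 
   J   A  H 
(> = start, * = accepting)

start=A accept=A A-p->B A-q->C B-p->D B-q->E C-p->E C-q->A D-p->F D-q->G E-p->G E-q->B F-p->H F-q->I G-p->I G-q->D H-p->C H-q->J I-p->J I-q->F J-p->A J-q->H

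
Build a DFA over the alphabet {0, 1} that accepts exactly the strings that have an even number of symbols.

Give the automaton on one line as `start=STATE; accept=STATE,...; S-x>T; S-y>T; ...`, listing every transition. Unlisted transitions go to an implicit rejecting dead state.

Count input length modulo 2: every symbol advances one step around the cycle q0 → q1 → q0. Accept at q0.
2 states suffice.
        0   1  
>* q0   q1  q1 
   q1   q0  q0 
(> = start, * = accepting)

start=q0; accept=q0; q0-0>q1; q0-1>q1; q1-0>q0; q1-1>q0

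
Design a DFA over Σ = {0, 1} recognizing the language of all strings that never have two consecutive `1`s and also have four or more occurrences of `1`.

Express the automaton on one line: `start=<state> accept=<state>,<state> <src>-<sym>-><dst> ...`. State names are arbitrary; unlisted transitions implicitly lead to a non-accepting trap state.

start=s0 accept=s8,s9 s0-0->s0 s0-1->s1 s1-0->s2 s1-1->s3 s2-0->s2 s2-1->s4 s3-0->s3 s3-1->s3 s4-0->s5 s4-1->s3 s5-0->s5 s5-1->s6 s6-0->s7 s6-1->s3 s7-0->s7 s7-1->s8 s8-0->s9 s8-1->s3 s9-0->s9 s9-1->s8

Build one automaton per condition and run them in lockstep. The first has 3 states tracking partial matches of the forbidden pattern `11`; the second has 6 states tracking the count of `1`s, saturating at 5. A product state is a pair (one from each), accepting exactly when both do. Minimizing collapses redundant product states.
With 10 states:
        0   1  
>  s0   s0  s1 
   s1   s2  s3 
   s2   s2  s4 
   s3   s3  s3 
   s4   s5  s3 
   s5   s5  s6 
   s6   s7  s3 
   s7   s7  s8 
 * s8   s9  s3 
 * s9   s9  s8 
(> = start, * = accepting)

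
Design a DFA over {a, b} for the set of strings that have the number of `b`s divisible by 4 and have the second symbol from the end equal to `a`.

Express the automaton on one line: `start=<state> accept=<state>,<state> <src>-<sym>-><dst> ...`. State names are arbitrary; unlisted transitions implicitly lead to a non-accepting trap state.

Run two small machines in parallel and take their product. One (4 states) tracks the count of `b`s modulo 4; the other (7 states) tracks the last 2 symbols read. Each combined state is a pair, one component from each; accept when both components accept.
19 states suffice.
          a    b  
>  q0     q1   q2 
   q1     q3   q4 
   q2     q5   q6 
 * q3     q3   q4 
   q4     q5   q6 
   q5     q7   q8 
   q6     q9  q10 
   q7     q7   q8 
   q8     q9  q10 
   q9    q11  q12 
   q10   q13  q14 
   q11   q11  q12 
   q12   q13  q14 
   q13   q15  q16 
   q14   q17  q18 
   q15   q15  q16 
 * q16   q17  q18 
   q17    q3   q4 
   q18    q5   q6 
(> = start, * = accepting)

start=q0 accept=q3,q16 q0-a->q1 q0-b->q2 q1-a->q3 q1-b->q4 q2-a->q5 q2-b->q6 q3-a->q3 q3-b->q4 q4-a->q5 q4-b->q6 q5-a->q7 q5-b->q8 q6-a->q9 q6-b->q10 q7-a->q7 q7-b->q8 q8-a->q9 q8-b->q10 q9-a->q11 q9-b->q12 q10-a->q13 q10-b->q14 q11-a->q11 q11-b->q12 q12-a->q13 q12-b->q14 q13-a->q15 q13-b->q16 q14-a->q17 q14-b->q18 q15-a->q15 q15-b->q16 q16-a->q17 q16-b->q18 q17-a->q3 q17-b->q4 q18-a->q5 q18-b->q6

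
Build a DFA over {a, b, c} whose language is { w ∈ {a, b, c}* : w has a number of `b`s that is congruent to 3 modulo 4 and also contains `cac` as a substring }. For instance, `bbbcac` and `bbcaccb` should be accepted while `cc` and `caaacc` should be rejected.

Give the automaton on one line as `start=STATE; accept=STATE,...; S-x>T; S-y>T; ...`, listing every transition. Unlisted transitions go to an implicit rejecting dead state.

start=q0; accept=q15; q0-a>q0; q0-b>q1; q0-c>q2; q1-a>q1; q1-b>q3; q1-c>q4; q2-a>q5; q2-b>q1; q2-c>q2; q3-a>q3; q3-b>q6; q3-c>q7; q4-a>q8; q4-b>q3; q4-c>q4; q5-a>q0; q5-b>q1; q5-c>q9; q6-a>q6; q6-b>q0; q6-c>q10; q7-a>q11; q7-b>q6; q7-c>q7; q8-a>q1; q8-b>q3; q8-c>q12; q9-a>q9; q9-b>q12; q9-c>q9; q10-a>q13; q10-b>q0; q10-c>q10; q11-a>q3; q11-b>q6; q11-c>q14; q12-a>q12; q12-b>q14; q12-c>q12; q13-a>q6; q13-b>q0; q13-c>q15; q14-a>q14; q14-b>q15; q14-c>q14; q15-a>q15; q15-b>q9; q15-c>q15

Handle the two conditions separately and then intersect. One (4 states) tracks the count of `b`s modulo 4; the other (4 states) tracks whether and how much of `cac` has been seen. Each combined state is a pair, one component from each; accept when both components accept.
          a    b    c  
>  q0     q0   q1   q2 
   q1     q1   q3   q4 
   q2     q5   q1   q2 
   q3     q3   q6   q7 
   q4     q8   q3   q4 
   q5     q0   q1   q9 
   q6     q6   q0  q10 
   q7    q11   q6   q7 
   q8     q1   q3  q12 
   q9     q9  q12   q9 
   q10   q13   q0  q10 
   q11    q3   q6  q14 
   q12   q12  q14  q12 
   q13    q6   q0  q15 
   q14   q14  q15  q14 
 * q15   q15   q9  q15 
(> = start, * = accepting)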